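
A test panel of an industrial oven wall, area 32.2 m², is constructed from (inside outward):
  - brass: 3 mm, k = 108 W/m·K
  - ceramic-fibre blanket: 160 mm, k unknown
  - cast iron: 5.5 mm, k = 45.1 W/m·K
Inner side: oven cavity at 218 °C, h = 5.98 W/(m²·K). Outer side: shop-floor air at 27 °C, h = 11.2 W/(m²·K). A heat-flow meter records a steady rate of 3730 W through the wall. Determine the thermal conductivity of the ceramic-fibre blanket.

k ≈ 0.115 W/(m·K)

Model the wall as resistances in series:
R_inner film = 1/(h_i·A) = 1/(5.98×32.2) = 0.005193 K/W
R_brass = L/(kA) = 0.003/(108×32.2) = 8.627×10^-7 K/W
R_cast iron = L/(kA) = 0.0055/(45.1×32.2) = 3.787×10^-6 K/W
R_outer film = 1/(h_o·A) = 1/(11.2×32.2) = 0.002773 K/W
Sum of known resistances R_other = 0.007971 K/W
Total R = ΔT/Q = 191/3730 = 0.05121 K/W
R_ceramic-fibre blanket = R_total − R_other = 0.04324 K/W
k = L/(R·A) = 0.16/(0.04324×32.2)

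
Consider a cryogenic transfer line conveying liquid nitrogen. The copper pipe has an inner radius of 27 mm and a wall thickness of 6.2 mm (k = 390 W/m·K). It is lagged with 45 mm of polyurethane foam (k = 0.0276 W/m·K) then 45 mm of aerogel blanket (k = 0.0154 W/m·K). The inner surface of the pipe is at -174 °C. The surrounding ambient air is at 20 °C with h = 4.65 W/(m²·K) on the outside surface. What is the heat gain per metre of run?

For a radial system each layer contributes R = ln(r_out/r_in)/(2πkL); films add R = 1/(hA).
R_copper pipe wall = ln(33.2/27)/(2π×390×1) = 8.436×10^-5 K/W
R_polyurethane foam = ln(78.2/33.2)/(2π×0.0276×1) = 4.94 K/W
R_aerogel blanket = ln(123.2/78.2)/(2π×0.0154×1) = 4.698 K/W
R_outer film = 1/(h_o·2πr_oL) = 1/(4.65×2π×0.1232×1) = 0.2778 K/W
R_total = 9.916 K/W
Q = ΔT/R_total = 194/9.916

q′ ≈ 19.6 W/m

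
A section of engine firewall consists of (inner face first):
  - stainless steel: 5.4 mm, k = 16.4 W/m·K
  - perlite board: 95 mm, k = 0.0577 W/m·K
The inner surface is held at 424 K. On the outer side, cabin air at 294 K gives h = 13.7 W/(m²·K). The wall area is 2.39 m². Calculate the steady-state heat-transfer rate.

Thermal resistances in series:
R_stainless steel = L/(kA) = 0.0054/(16.4×2.39) = 1.378×10^-4 K/W
R_perlite board = L/(kA) = 0.095/(0.0577×2.39) = 0.6889 K/W
R_outer film = 1/(h_o·A) = 1/(13.7×2.39) = 0.03054 K/W
R_total = 0.7196 K/W
Q = ΔT / R_total = 130 / 0.7196

Q ≈ 181 W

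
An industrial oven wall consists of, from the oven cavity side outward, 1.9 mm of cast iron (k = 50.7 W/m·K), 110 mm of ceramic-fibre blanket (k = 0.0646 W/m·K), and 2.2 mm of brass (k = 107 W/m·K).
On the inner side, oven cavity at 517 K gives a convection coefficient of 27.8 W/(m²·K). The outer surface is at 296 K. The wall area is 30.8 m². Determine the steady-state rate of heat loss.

Treating each layer as a thermal resistance in series:
R_inner film = 1/(h_i·A) = 1/(27.8×30.8) = 0.001168 K/W
R_cast iron = L/(kA) = 0.0019/(50.7×30.8) = 1.217×10^-6 K/W
R_ceramic-fibre blanket = L/(kA) = 0.11/(0.0646×30.8) = 0.05529 K/W
R_brass = L/(kA) = 0.0022/(107×30.8) = 6.676×10^-7 K/W
R_total = 0.05646 K/W
Q = ΔT / R_total = 221 / 0.05646

Q ≈ 3910 W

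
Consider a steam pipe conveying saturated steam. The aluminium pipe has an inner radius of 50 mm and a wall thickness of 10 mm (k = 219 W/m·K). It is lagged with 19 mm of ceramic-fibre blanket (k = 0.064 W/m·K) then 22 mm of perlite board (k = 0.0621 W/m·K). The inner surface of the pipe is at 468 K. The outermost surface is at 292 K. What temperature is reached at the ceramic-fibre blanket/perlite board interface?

T ≈ 376 K

Radial resistances (cylindrical: R_cond = ln(r_o/r_i)/(2πkL), R_conv = 1/(h·2πrL)):
R_aluminium pipe wall = ln(60/50)/(2π×219×1) = 1.325×10^-4 K/W
R_ceramic-fibre blanket = ln(79/60)/(2π×0.064×1) = 0.6841 K/W
R_perlite board = ln(101/79)/(2π×0.0621×1) = 0.6296 K/W
R_total = 1.314 K/W
Q = ΔT/R_total = 176/1.314
Q = 134 W/m
T_interface = T_inner − Q·ΣR(inner→interface) = 468 − 134×0.6843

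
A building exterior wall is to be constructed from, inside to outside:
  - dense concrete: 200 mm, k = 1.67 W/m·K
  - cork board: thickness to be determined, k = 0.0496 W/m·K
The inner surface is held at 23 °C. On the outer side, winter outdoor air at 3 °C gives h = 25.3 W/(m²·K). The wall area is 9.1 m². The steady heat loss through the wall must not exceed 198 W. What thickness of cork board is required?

L ≈ 37.7 mm

Model the wall as resistances in series:
R_dense concrete = L/(kA) = 0.2/(1.67×9.1) = 0.01316 K/W
R_outer film = 1/(h_o·A) = 1/(25.3×9.1) = 0.004343 K/W
Sum of the known resistances R_other = 0.0175 K/W
Required total resistance R_tot = ΔT/Q_allow = 20/198 = 0.101 K/W
R_cork board = R_tot − R_other = 0.08351 K/W
L = R·k·A = 0.08351×0.0496×9.1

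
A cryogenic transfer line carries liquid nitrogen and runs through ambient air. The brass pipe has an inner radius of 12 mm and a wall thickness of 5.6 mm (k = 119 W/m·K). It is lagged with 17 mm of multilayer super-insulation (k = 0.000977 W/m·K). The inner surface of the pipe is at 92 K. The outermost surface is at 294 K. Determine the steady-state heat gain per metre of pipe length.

Per-layer cylindrical resistances, series-summed:
R_brass pipe wall = ln(17.6/12)/(2π×119×1) = 5.122×10^-4 K/W
R_multilayer super-insulation = ln(34.6/17.6)/(2π×0.000977×1) = 110.1 K/W
R_total = 110.1 K/W
Q = ΔT/R_total = 202/110.1

q′ ≈ 1.83 W/m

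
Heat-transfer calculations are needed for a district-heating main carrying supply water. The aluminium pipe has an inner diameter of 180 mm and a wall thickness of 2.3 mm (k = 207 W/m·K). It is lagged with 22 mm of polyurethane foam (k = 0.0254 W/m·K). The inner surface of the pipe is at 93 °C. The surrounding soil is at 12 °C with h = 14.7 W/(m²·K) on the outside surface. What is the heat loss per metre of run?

q′ ≈ 56.5 W/m

Per-layer cylindrical resistances, series-summed:
R_aluminium pipe wall = ln(92.3/90)/(2π×207×1) = 1.94×10^-5 K/W
R_polyurethane foam = ln(114.3/92.3)/(2π×0.0254×1) = 1.34 K/W
R_outer film = 1/(h_o·2πr_oL) = 1/(14.7×2π×0.1143×1) = 0.09472 K/W
R_total = 1.434 K/W
Q = ΔT/R_total = 81/1.434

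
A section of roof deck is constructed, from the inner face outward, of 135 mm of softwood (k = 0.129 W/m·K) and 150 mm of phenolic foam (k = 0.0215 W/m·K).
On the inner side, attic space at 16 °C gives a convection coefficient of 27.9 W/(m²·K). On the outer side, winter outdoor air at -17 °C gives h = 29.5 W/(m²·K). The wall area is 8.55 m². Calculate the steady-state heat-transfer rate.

Thermal resistances in series:
R_inner film = 1/(h_i·A) = 1/(27.9×8.55) = 0.004192 K/W
R_softwood = L/(kA) = 0.135/(0.129×8.55) = 0.1224 K/W
R_phenolic foam = L/(kA) = 0.15/(0.0215×8.55) = 0.816 K/W
R_outer film = 1/(h_o·A) = 1/(29.5×8.55) = 0.003965 K/W
R_total = 0.9465 K/W
Q = ΔT / R_total = 33 / 0.9465

Q ≈ 34.9 W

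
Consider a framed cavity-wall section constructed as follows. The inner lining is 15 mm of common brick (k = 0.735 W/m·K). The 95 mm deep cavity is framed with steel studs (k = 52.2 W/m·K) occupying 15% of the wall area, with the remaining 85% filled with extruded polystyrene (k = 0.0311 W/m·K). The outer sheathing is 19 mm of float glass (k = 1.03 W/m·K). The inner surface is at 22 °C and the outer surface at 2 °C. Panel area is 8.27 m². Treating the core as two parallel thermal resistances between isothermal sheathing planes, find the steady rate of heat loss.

Sheathing layers in series; stud and cavity paths in parallel between them.
R_inner = 0.015/(0.735×8.27) = 0.002468 K/W
R_stud  = 0.095/(52.2×0.15×8.27) = 0.001467 K/W
R_cav   = 0.095/(0.0311×0.85×8.27) = 0.4345 K/W
1/R_core = 1/R_stud + 1/R_cav → R_core = 0.001462 K/W
R_outer = 0.019/(1.03×8.27) = 0.002231 K/W
R_total = 0.00616 K/W
Q = ΔT/R_total = 20/0.00616

Q ≈ 3250 W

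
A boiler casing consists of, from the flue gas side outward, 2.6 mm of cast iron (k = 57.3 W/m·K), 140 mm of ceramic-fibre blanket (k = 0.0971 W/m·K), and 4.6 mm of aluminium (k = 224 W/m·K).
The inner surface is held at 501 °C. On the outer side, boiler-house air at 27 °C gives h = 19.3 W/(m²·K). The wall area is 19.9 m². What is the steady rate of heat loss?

Treating each layer as a thermal resistance in series:
R_cast iron = L/(kA) = 0.0026/(57.3×19.9) = 2.28×10^-6 K/W
R_ceramic-fibre blanket = L/(kA) = 0.14/(0.0971×19.9) = 0.07245 K/W
R_aluminium = L/(kA) = 0.0046/(224×19.9) = 1.032×10^-6 K/W
R_outer film = 1/(h_o·A) = 1/(19.3×19.9) = 0.002604 K/W
R_total = 0.07506 K/W
Q = ΔT / R_total = 474 / 0.07506

Q ≈ 6310 W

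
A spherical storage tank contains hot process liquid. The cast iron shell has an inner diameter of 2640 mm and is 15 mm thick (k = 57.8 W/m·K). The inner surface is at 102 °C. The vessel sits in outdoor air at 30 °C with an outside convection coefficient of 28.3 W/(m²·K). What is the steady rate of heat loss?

Radial (spherical) resistances in series:
R_cast iron shell = (1/1.32 − 1/1.335)/(4π×57.8) = 1.172×10^-5 K/W
R_outer film = 1/(h·4πr_o²) = 1/(28.3×4π×1.335²) = 0.001578 K/W
R_total = 0.001589 K/W
Q = ΔT/R_total = 72/0.001589

Q ≈ 45300 W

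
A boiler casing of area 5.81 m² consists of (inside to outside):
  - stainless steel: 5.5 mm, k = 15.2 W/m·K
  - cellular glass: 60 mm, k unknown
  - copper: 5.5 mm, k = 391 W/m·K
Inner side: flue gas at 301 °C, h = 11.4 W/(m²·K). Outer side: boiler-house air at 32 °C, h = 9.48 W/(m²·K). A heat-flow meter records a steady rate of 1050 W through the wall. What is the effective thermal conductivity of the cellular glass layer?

k ≈ 0.0463 W/(m·K)

Thermal resistances in series:
R_inner film = 1/(h_i·A) = 1/(11.4×5.81) = 0.0151 K/W
R_stainless steel = L/(kA) = 0.0055/(15.2×5.81) = 6.228×10^-5 K/W
R_copper = L/(kA) = 0.0055/(391×5.81) = 2.421×10^-6 K/W
R_outer film = 1/(h_o·A) = 1/(9.48×5.81) = 0.01816 K/W
Sum of known resistances R_other = 0.03332 K/W
Total R = ΔT/Q = 269/1050 = 0.2562 K/W
R_cellular glass = R_total − R_other = 0.2229 K/W
k = L/(R·A) = 0.06/(0.2229×5.81)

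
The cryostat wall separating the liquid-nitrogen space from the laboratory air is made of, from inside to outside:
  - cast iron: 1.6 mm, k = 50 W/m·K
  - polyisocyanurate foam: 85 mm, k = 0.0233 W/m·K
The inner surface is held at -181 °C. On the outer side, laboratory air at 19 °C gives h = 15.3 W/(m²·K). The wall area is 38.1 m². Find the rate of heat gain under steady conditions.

Q ≈ 2050 W

Thermal resistances in series:
R_cast iron = L/(kA) = 0.0016/(50×38.1) = 8.399×10^-7 K/W
R_polyisocyanurate foam = L/(kA) = 0.085/(0.0233×38.1) = 0.09575 K/W
R_outer film = 1/(h_o·A) = 1/(15.3×38.1) = 0.001715 K/W
R_total = 0.09747 K/W
Q = ΔT / R_total = 200 / 0.09747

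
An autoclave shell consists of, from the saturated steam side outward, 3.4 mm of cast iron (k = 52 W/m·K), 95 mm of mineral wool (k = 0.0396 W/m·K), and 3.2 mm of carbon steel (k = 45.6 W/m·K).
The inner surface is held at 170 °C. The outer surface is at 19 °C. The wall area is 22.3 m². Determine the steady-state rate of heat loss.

Using the resistance-network approach (series):
R_cast iron = L/(kA) = 0.0034/(52×22.3) = 2.932×10^-6 K/W
R_mineral wool = L/(kA) = 0.095/(0.0396×22.3) = 0.1076 K/W
R_carbon steel = L/(kA) = 0.0032/(45.6×22.3) = 3.147×10^-6 K/W
R_total = 0.1076 K/W
Q = ΔT / R_total = 151 / 0.1076

Q ≈ 1400 W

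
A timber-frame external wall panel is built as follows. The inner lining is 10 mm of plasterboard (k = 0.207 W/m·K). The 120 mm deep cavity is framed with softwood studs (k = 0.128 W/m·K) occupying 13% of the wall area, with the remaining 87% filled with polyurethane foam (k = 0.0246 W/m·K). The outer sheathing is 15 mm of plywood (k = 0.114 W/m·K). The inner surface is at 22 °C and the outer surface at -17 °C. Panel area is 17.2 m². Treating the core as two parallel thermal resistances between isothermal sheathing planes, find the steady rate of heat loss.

Q ≈ 201 W

Sheathing layers in series; stud and cavity paths in parallel between them.
R_inner = 0.01/(0.207×17.2) = 0.002809 K/W
R_stud  = 0.12/(0.128×0.13×17.2) = 0.4193 K/W
R_cav   = 0.12/(0.0246×0.87×17.2) = 0.326 K/W
1/R_core = 1/R_stud + 1/R_cav → R_core = 0.1834 K/W
R_outer = 0.015/(0.114×17.2) = 0.00765 K/W
R_total = 0.1939 K/W
Q = ΔT/R_total = 39/0.1939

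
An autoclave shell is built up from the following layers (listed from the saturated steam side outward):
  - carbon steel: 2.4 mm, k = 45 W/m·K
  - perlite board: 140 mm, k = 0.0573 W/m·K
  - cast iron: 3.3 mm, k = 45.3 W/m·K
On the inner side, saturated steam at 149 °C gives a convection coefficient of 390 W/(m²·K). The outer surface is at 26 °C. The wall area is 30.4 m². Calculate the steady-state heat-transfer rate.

Model the wall as resistances in series:
R_inner film = 1/(h_i·A) = 1/(390×30.4) = 8.435×10^-5 K/W
R_carbon steel = L/(kA) = 0.0024/(45×30.4) = 1.754×10^-6 K/W
R_perlite board = L/(kA) = 0.14/(0.0573×30.4) = 0.08037 K/W
R_cast iron = L/(kA) = 0.0033/(45.3×30.4) = 2.396×10^-6 K/W
R_total = 0.08046 K/W
Q = ΔT / R_total = 123 / 0.08046

Q ≈ 1530 W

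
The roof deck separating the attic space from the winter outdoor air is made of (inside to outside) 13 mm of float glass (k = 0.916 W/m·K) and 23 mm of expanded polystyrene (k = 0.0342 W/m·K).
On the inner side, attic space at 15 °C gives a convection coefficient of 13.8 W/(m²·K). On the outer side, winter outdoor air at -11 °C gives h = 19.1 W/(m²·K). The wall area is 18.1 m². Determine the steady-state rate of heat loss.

Treating each layer as a thermal resistance in series:
R_inner film = 1/(h_i·A) = 1/(13.8×18.1) = 0.004004 K/W
R_float glass = L/(kA) = 0.013/(0.916×18.1) = 7.841×10^-4 K/W
R_expanded polystyrene = L/(kA) = 0.023/(0.0342×18.1) = 0.03716 K/W
R_outer film = 1/(h_o·A) = 1/(19.1×18.1) = 0.002893 K/W
R_total = 0.04484 K/W
Q = ΔT / R_total = 26 / 0.04484

Q ≈ 580 W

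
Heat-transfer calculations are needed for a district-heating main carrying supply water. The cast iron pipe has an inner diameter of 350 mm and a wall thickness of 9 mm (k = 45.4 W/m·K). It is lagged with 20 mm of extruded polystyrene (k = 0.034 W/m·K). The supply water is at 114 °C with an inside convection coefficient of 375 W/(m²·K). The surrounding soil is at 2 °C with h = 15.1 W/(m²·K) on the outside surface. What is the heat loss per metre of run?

q′ ≈ 208 W/m

Radial resistances (cylindrical: R_cond = ln(r_o/r_i)/(2πkL), R_conv = 1/(h·2πrL)):
R_inner film = 1/(h_i·2πr₁L) = 1/(375×2π×0.175×1) = 0.002425 K/W
R_cast iron pipe wall = ln(184/175)/(2π×45.4×1) = 1.758×10^-4 K/W
R_extruded polystyrene = ln(204/184)/(2π×0.034×1) = 0.483 K/W
R_outer film = 1/(h_o·2πr_oL) = 1/(15.1×2π×0.204×1) = 0.05167 K/W
R_total = 0.5373 K/W
Q = ΔT/R_total = 112/0.5373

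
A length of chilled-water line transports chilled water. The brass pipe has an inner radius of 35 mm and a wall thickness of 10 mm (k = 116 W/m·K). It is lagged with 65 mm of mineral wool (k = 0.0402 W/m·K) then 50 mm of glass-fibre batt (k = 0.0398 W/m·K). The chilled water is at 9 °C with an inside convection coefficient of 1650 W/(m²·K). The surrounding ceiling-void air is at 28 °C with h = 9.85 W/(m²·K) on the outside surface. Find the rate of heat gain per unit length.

For a radial system each layer contributes R = ln(r_out/r_in)/(2πkL); films add R = 1/(hA).
R_inner film = 1/(h_i·2πr₁L) = 1/(1650×2π×0.035×1) = 0.002756 K/W
R_brass pipe wall = ln(45/35)/(2π×116×1) = 3.448×10^-4 K/W
R_mineral wool = ln(110/45)/(2π×0.0402×1) = 3.539 K/W
R_glass-fibre batt = ln(160/110)/(2π×0.0398×1) = 1.498 K/W
R_outer film = 1/(h_o·2πr_oL) = 1/(9.85×2π×0.16×1) = 0.101 K/W
R_total = 5.141 K/W
Q = ΔT/R_total = 19/5.141

q′ ≈ 3.7 W/m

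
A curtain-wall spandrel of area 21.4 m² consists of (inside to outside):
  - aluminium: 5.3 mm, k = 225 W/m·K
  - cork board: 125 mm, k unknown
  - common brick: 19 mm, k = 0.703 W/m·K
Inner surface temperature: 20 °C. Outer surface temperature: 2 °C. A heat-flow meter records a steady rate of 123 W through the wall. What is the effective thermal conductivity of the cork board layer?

Thermal resistances in series:
R_aluminium = L/(kA) = 0.0053/(225×21.4) = 1.101×10^-6 K/W
R_common brick = L/(kA) = 0.019/(0.703×21.4) = 0.001263 K/W
Sum of known resistances R_other = 0.001264 K/W
Total R = ΔT/Q = 18/123 = 0.1463 K/W
R_cork board = R_total − R_other = 0.1451 K/W
k = L/(R·A) = 0.125/(0.1451×21.4)

k ≈ 0.0403 W/(m·K)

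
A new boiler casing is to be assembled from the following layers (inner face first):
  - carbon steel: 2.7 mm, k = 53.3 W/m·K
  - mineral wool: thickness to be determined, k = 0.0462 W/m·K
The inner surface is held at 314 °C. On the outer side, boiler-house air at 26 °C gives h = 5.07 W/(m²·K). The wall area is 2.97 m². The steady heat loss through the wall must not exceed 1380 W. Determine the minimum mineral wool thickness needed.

L ≈ 19.5 mm

Thermal resistances in series:
R_carbon steel = L/(kA) = 0.0027/(53.3×2.97) = 1.706×10^-5 K/W
R_outer film = 1/(h_o·A) = 1/(5.07×2.97) = 0.06641 K/W
Sum of the known resistances R_other = 0.06643 K/W
Required total resistance R_tot = ΔT/Q_allow = 288/1380 = 0.2087 K/W
R_mineral wool = R_tot − R_other = 0.1423 K/W
L = R·k·A = 0.1423×0.0462×2.97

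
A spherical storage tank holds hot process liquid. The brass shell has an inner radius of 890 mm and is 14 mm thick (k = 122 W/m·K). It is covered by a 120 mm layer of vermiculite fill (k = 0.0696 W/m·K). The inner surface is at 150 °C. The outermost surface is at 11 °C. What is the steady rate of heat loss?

Q ≈ 938 W

Spherical conduction: R = (1/r_in − 1/r_out)/(4πk) per layer; series-sum.
R_brass shell = (1/0.89 − 1/0.904)/(4π×122) = 1.135×10^-5 K/W
R_vermiculite fill = (1/0.904 − 1/1.024)/(4π×0.0696) = 0.1482 K/W
R_total = 0.1482 K/W
Q = ΔT/R_total = 139/0.1482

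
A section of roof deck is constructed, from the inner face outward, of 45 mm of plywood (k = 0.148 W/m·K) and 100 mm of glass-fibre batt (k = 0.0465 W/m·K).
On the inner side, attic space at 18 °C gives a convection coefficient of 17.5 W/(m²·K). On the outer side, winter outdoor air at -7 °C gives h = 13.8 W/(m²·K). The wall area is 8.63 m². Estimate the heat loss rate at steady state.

Series thermal resistances:
R_inner film = 1/(h_i·A) = 1/(17.5×8.63) = 0.006621 K/W
R_plywood = L/(kA) = 0.045/(0.148×8.63) = 0.03523 K/W
R_glass-fibre batt = L/(kA) = 0.1/(0.0465×8.63) = 0.2492 K/W
R_outer film = 1/(h_o·A) = 1/(13.8×8.63) = 0.008397 K/W
R_total = 0.2994 K/W
Q = ΔT / R_total = 25 / 0.2994

Q ≈ 83.5 W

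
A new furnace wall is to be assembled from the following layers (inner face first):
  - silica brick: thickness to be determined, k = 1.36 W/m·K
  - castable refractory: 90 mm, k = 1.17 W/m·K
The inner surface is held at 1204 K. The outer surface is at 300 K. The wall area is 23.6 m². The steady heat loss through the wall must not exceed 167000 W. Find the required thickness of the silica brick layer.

Thermal resistances in series:
R_castable refractory = L/(kA) = 0.09/(1.17×23.6) = 0.003259 K/W
Sum of the known resistances R_other = 0.003259 K/W
Required total resistance R_tot = ΔT/Q_allow = 904/167000 = 0.005413 K/W
R_silica brick = R_tot − R_other = 0.002154 K/W
L = R·k·A = 0.002154×1.36×23.6

L ≈ 69.1 mm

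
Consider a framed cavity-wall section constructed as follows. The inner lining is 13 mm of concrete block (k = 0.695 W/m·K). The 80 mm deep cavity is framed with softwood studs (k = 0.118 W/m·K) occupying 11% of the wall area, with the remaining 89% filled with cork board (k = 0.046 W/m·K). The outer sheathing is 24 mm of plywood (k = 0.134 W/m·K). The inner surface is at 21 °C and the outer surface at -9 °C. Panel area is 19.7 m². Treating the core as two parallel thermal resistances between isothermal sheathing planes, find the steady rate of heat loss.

Q ≈ 351 W

Sheathing layers in series; stud and cavity paths in parallel between them.
R_inner = 0.013/(0.695×19.7) = 9.495×10^-4 K/W
R_stud  = 0.08/(0.118×0.11×19.7) = 0.3129 K/W
R_cav   = 0.08/(0.046×0.89×19.7) = 0.09919 K/W
1/R_core = 1/R_stud + 1/R_cav → R_core = 0.07531 K/W
R_outer = 0.024/(0.134×19.7) = 0.009092 K/W
R_total = 0.08535 K/W
Q = ΔT/R_total = 30/0.08535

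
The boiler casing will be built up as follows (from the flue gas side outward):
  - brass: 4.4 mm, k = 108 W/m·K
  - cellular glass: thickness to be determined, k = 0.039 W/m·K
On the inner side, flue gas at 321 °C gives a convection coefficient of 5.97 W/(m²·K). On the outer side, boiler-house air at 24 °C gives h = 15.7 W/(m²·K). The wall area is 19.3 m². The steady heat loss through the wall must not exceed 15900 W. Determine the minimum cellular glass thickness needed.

Series thermal resistances:
R_inner film = 1/(h_i·A) = 1/(5.97×19.3) = 0.008679 K/W
R_brass = L/(kA) = 0.0044/(108×19.3) = 2.111×10^-6 K/W
R_outer film = 1/(h_o·A) = 1/(15.7×19.3) = 0.0033 K/W
Sum of the known resistances R_other = 0.01198 K/W
Required total resistance R_tot = ΔT/Q_allow = 297/15900 = 0.01868 K/W
R_cellular glass = R_tot − R_other = 0.006698 K/W
L = R·k·A = 0.006698×0.039×19.3

L ≈ 5.04 mm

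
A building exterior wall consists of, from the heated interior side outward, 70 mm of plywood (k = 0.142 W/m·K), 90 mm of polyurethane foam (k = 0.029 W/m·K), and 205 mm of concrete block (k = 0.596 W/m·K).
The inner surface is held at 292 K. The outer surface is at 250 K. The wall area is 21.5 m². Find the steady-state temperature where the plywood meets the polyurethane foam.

Treating each layer as a thermal resistance in series:
R_plywood = L/(kA) = 0.07/(0.142×21.5) = 0.02293 K/W
R_polyurethane foam = L/(kA) = 0.09/(0.029×21.5) = 0.1443 K/W
R_concrete block = L/(kA) = 0.205/(0.596×21.5) = 0.016 K/W
R_total = 0.1833 K/W;  Q = ΔT/R_total = 42/0.1833 = 229.2 W
T_interface = T_inner − Q·ΣR(inner→interface) = 292 − 229×0.02293

T ≈ 287 K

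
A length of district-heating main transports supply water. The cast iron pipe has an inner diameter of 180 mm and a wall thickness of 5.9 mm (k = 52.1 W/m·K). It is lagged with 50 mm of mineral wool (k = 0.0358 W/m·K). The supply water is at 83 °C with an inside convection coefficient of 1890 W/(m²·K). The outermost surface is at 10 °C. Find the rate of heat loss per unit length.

q′ ≈ 39.1 W/m

Cylindrical conduction, so R = ln(r₂/r₁)/(2πkL) per layer, in series:
R_inner film = 1/(h_i·2πr₁L) = 1/(1890×2π×0.09×1) = 9.357×10^-4 K/W
R_cast iron pipe wall = ln(95.9/90)/(2π×52.1×1) = 1.94×10^-4 K/W
R_mineral wool = ln(145.9/95.9)/(2π×0.0358×1) = 1.865 K/W
R_total = 1.867 K/W
Q = ΔT/R_total = 73/1.867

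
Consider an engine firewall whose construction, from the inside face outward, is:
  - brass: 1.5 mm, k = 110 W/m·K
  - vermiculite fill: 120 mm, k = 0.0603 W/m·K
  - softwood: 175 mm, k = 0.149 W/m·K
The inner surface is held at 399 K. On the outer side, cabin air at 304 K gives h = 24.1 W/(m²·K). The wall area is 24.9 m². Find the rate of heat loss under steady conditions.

Q ≈ 738 W

Using the resistance-network approach (series):
R_brass = L/(kA) = 0.0015/(110×24.9) = 5.476×10^-7 K/W
R_vermiculite fill = L/(kA) = 0.12/(0.0603×24.9) = 0.07992 K/W
R_softwood = L/(kA) = 0.175/(0.149×24.9) = 0.04717 K/W
R_outer film = 1/(h_o·A) = 1/(24.1×24.9) = 0.001666 K/W
R_total = 0.1288 K/W
Q = ΔT / R_total = 95 / 0.1288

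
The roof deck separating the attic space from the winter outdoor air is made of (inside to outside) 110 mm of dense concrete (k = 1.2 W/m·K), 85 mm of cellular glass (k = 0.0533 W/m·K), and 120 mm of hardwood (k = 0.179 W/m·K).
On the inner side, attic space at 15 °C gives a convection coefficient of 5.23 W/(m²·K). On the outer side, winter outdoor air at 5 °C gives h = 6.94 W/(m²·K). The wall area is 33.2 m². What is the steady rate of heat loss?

Q ≈ 123 W

Using the resistance-network approach (series):
R_inner film = 1/(h_i·A) = 1/(5.23×33.2) = 0.005759 K/W
R_dense concrete = L/(kA) = 0.11/(1.2×33.2) = 0.002761 K/W
R_cellular glass = L/(kA) = 0.085/(0.0533×33.2) = 0.04803 K/W
R_hardwood = L/(kA) = 0.12/(0.179×33.2) = 0.02019 K/W
R_outer film = 1/(h_o·A) = 1/(6.94×33.2) = 0.00434 K/W
R_total = 0.08109 K/W
Q = ΔT / R_total = 10 / 0.08109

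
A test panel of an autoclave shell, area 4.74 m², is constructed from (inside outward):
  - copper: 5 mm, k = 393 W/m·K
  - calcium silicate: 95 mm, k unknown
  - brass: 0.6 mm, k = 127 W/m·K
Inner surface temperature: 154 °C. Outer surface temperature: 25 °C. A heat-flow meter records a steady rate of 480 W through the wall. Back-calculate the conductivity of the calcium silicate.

Thermal resistances in series:
R_copper = L/(kA) = 0.005/(393×4.74) = 2.684×10^-6 K/W
R_brass = L/(kA) = 0.0006/(127×4.74) = 9.967×10^-7 K/W
Sum of known resistances R_other = 3.681×10^-6 K/W
Total R = ΔT/Q = 129/480 = 0.2687 K/W
R_calcium silicate = R_total − R_other = 0.2687 K/W
k = L/(R·A) = 0.095/(0.2687×4.74)

k ≈ 0.0746 W/(m·K)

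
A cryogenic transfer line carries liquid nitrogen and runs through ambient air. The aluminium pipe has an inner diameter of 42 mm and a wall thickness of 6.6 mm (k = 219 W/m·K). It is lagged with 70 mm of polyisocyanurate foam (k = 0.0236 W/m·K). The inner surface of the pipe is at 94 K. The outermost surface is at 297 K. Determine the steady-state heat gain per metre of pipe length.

q′ ≈ 23.8 W/m

Radial resistances (cylindrical: R_cond = ln(r_o/r_i)/(2πkL), R_conv = 1/(h·2πrL)):
R_aluminium pipe wall = ln(27.6/21)/(2π×219×1) = 1.986×10^-4 K/W
R_polyisocyanurate foam = ln(97.6/27.6)/(2π×0.0236×1) = 8.518 K/W
R_total = 8.518 K/W
Q = ΔT/R_total = 203/8.518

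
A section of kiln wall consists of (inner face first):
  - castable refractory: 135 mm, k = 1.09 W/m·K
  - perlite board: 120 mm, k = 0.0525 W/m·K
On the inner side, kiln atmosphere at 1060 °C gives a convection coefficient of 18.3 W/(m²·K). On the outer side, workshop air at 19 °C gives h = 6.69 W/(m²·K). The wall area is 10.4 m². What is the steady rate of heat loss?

Q ≈ 4140 W

Treating each layer as a thermal resistance in series:
R_inner film = 1/(h_i·A) = 1/(18.3×10.4) = 0.005254 K/W
R_castable refractory = L/(kA) = 0.135/(1.09×10.4) = 0.01191 K/W
R_perlite board = L/(kA) = 0.12/(0.0525×10.4) = 0.2198 K/W
R_outer film = 1/(h_o·A) = 1/(6.69×10.4) = 0.01437 K/W
R_total = 0.2513 K/W
Q = ΔT / R_total = 1041 / 0.2513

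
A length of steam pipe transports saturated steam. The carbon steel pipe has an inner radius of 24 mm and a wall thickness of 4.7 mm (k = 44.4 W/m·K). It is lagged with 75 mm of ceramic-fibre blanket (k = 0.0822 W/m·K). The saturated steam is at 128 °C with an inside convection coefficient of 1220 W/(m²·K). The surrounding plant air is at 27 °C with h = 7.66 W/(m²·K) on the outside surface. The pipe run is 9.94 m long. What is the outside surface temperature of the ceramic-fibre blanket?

Treating each annulus and film as a series resistance:
R_inner film = 1/(h_i·2πr₁L) = 1/(1220×2π×0.024×9.94) = 5.468×10^-4 K/W
R_carbon steel pipe wall = ln(28.7/24)/(2π×44.4×9.94) = 6.449×10^-5 K/W
R_ceramic-fibre blanket = ln(103.7/28.7)/(2π×0.0822×9.94) = 0.2502 K/W
R_outer film = 1/(h_o·2πr_oL) = 1/(7.66×2π×0.1037×9.94) = 0.02016 K/W
R_total = 0.271 K/W
Q = ΔT/R_total = 101/0.271
Q = 373 W
T_interface = T_inner − Q·ΣR(inner→interface) = 128 − 373×0.2508

T ≈ 34.5 °C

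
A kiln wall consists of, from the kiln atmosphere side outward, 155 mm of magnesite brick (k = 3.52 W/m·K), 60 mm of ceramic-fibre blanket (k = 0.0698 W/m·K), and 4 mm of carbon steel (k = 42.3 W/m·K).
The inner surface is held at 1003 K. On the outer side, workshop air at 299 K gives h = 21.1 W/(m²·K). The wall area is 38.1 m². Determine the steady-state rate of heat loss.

Treating each layer as a thermal resistance in series:
R_magnesite brick = L/(kA) = 0.155/(3.52×38.1) = 0.001156 K/W
R_ceramic-fibre blanket = L/(kA) = 0.06/(0.0698×38.1) = 0.02256 K/W
R_carbon steel = L/(kA) = 0.004/(42.3×38.1) = 2.482×10^-6 K/W
R_outer film = 1/(h_o·A) = 1/(21.1×38.1) = 0.001244 K/W
R_total = 0.02496 K/W
Q = ΔT / R_total = 704 / 0.02496

Q ≈ 28200 W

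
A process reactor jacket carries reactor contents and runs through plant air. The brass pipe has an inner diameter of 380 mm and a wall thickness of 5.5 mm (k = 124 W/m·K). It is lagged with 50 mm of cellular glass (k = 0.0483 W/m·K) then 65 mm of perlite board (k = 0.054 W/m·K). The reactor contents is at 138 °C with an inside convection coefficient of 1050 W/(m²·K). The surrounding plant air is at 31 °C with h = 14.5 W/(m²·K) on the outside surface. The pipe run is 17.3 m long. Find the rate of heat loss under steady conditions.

For a radial system each layer contributes R = ln(r_out/r_in)/(2πkL); films add R = 1/(hA).
R_inner film = 1/(h_i·2πr₁L) = 1/(1050×2π×0.19×17.3) = 4.611×10^-5 K/W
R_brass pipe wall = ln(195.5/190)/(2π×124×17.3) = 2.117×10^-6 K/W
R_cellular glass = ln(245.5/195.5)/(2π×0.0483×17.3) = 0.04338 K/W
R_perlite board = ln(310.5/245.5)/(2π×0.054×17.3) = 0.04002 K/W
R_outer film = 1/(h_o·2πr_oL) = 1/(14.5×2π×0.3105×17.3) = 0.002043 K/W
R_total = 0.08549 K/W
Q = ΔT/R_total = 107/0.08549

Q ≈ 1250 W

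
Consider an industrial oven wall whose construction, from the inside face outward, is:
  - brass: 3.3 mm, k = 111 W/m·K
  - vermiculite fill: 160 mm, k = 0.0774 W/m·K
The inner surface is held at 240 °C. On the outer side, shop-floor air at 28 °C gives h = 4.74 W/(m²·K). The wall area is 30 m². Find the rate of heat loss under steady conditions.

Series thermal resistances:
R_brass = L/(kA) = 0.0033/(111×30) = 9.91×10^-7 K/W
R_vermiculite fill = L/(kA) = 0.16/(0.0774×30) = 0.06891 K/W
R_outer film = 1/(h_o·A) = 1/(4.74×30) = 0.007032 K/W
R_total = 0.07594 K/W
Q = ΔT / R_total = 212 / 0.07594

Q ≈ 2790 W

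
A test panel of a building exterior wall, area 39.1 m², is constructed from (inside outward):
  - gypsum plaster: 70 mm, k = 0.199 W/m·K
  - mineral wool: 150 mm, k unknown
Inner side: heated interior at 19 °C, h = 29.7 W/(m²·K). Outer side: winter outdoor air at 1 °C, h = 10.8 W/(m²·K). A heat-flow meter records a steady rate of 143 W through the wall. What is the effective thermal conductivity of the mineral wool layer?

Model the wall as resistances in series:
R_inner film = 1/(h_i·A) = 1/(29.7×39.1) = 8.611×10^-4 K/W
R_gypsum plaster = L/(kA) = 0.07/(0.199×39.1) = 0.008996 K/W
R_outer film = 1/(h_o·A) = 1/(10.8×39.1) = 0.002368 K/W
Sum of known resistances R_other = 0.01223 K/W
Total R = ΔT/Q = 18/143 = 0.1259 K/W
R_mineral wool = R_total − R_other = 0.1136 K/W
k = L/(R·A) = 0.15/(0.1136×39.1)

k ≈ 0.0338 W/(m·K)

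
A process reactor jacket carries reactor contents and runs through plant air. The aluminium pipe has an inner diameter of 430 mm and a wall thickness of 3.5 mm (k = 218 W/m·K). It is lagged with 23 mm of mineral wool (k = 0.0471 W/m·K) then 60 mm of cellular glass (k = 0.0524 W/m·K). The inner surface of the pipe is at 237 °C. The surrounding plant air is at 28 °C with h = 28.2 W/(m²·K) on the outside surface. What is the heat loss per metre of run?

q′ ≈ 203 W/m

For a radial system each layer contributes R = ln(r_out/r_in)/(2πkL); films add R = 1/(hA).
R_aluminium pipe wall = ln(218.5/215)/(2π×218×1) = 1.179×10^-5 K/W
R_mineral wool = ln(241.5/218.5)/(2π×0.0471×1) = 0.3382 K/W
R_cellular glass = ln(301.5/241.5)/(2π×0.0524×1) = 0.674 K/W
R_outer film = 1/(h_o·2πr_oL) = 1/(28.2×2π×0.3015×1) = 0.01872 K/W
R_total = 1.031 K/W
Q = ΔT/R_total = 209/1.031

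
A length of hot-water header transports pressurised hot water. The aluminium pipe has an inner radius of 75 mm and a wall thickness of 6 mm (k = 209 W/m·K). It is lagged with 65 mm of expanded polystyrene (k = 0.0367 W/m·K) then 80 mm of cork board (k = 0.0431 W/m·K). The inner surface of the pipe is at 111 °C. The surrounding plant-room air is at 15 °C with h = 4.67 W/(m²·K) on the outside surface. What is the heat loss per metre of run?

For a radial system each layer contributes R = ln(r_out/r_in)/(2πkL); films add R = 1/(hA).
R_aluminium pipe wall = ln(81/75)/(2π×209×1) = 5.861×10^-5 K/W
R_expanded polystyrene = ln(146/81)/(2π×0.0367×1) = 2.555 K/W
R_cork board = ln(226/146)/(2π×0.0431×1) = 1.613 K/W
R_outer film = 1/(h_o·2πr_oL) = 1/(4.67×2π×0.226×1) = 0.1508 K/W
R_total = 4.319 K/W
Q = ΔT/R_total = 96/4.319

q′ ≈ 22.2 W/m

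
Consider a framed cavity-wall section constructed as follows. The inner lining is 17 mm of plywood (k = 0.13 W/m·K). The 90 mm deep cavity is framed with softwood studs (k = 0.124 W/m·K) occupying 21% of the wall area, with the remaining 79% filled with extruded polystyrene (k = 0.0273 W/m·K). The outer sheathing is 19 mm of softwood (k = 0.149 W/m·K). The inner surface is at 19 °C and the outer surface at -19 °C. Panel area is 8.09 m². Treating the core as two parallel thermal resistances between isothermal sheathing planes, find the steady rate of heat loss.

Sheathing layers in series; stud and cavity paths in parallel between them.
R_inner = 0.017/(0.13×8.09) = 0.01616 K/W
R_stud  = 0.09/(0.124×0.21×8.09) = 0.4272 K/W
R_cav   = 0.09/(0.0273×0.79×8.09) = 0.5158 K/W
1/R_core = 1/R_stud + 1/R_cav → R_core = 0.2337 K/W
R_outer = 0.019/(0.149×8.09) = 0.01576 K/W
R_total = 0.2656 K/W
Q = ΔT/R_total = 38/0.2656

Q ≈ 143 W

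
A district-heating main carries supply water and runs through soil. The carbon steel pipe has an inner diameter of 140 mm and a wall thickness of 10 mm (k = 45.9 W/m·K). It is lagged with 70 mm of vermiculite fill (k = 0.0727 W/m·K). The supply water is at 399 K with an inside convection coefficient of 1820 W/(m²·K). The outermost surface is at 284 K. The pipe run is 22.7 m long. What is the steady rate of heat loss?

Q ≈ 1890 W

Treating each annulus and film as a series resistance:
R_inner film = 1/(h_i·2πr₁L) = 1/(1820×2π×0.07×22.7) = 5.503×10^-5 K/W
R_carbon steel pipe wall = ln(80/70)/(2π×45.9×22.7) = 2.04×10^-5 K/W
R_vermiculite fill = ln(150/80)/(2π×0.0727×22.7) = 0.06062 K/W
R_total = 0.0607 K/W
Q = ΔT/R_total = 115/0.0607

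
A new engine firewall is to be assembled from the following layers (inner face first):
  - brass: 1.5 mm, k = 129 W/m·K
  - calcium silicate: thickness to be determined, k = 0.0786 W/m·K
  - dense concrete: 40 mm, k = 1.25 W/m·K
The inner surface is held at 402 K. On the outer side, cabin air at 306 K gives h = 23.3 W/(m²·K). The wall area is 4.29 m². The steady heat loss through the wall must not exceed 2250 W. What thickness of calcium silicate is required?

Model the wall as resistances in series:
R_brass = L/(kA) = 0.0015/(129×4.29) = 2.71×10^-6 K/W
R_dense concrete = L/(kA) = 0.04/(1.25×4.29) = 0.007459 K/W
R_outer film = 1/(h_o·A) = 1/(23.3×4.29) = 0.01 K/W
Sum of the known resistances R_other = 0.01747 K/W
Required total resistance R_tot = ΔT/Q_allow = 96/2250 = 0.04267 K/W
R_calcium silicate = R_tot − R_other = 0.0252 K/W
L = R·k·A = 0.0252×0.0786×4.29

L ≈ 8.5 mm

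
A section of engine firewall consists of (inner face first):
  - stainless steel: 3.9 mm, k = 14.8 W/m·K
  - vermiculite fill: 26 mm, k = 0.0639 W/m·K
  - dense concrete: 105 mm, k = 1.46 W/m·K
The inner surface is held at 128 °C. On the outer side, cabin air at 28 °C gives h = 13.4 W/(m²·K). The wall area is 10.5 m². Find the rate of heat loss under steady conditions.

Using the resistance-network approach (series):
R_stainless steel = L/(kA) = 0.0039/(14.8×10.5) = 2.51×10^-5 K/W
R_vermiculite fill = L/(kA) = 0.026/(0.0639×10.5) = 0.03875 K/W
R_dense concrete = L/(kA) = 0.105/(1.46×10.5) = 0.006849 K/W
R_outer film = 1/(h_o·A) = 1/(13.4×10.5) = 0.007107 K/W
R_total = 0.05273 K/W
Q = ΔT / R_total = 100 / 0.05273

Q ≈ 1900 W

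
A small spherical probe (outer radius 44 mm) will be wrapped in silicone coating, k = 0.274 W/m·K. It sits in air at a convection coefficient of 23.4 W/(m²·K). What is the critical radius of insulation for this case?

r_cr ≈ 23.4 mm

For a sphere r_cr = 2k/h = 2×0.274/23.4
r_cr = 23.4 mm; since the bare radius (44 mm) is above r_cr, any added insulation will reduce heat loss.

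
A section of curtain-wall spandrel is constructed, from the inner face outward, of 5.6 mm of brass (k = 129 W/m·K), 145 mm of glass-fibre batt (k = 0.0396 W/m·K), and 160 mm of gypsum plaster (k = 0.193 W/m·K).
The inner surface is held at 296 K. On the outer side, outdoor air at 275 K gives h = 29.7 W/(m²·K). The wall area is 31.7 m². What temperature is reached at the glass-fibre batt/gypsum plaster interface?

Thermal resistances in series:
R_brass = L/(kA) = 0.0056/(129×31.7) = 1.369×10^-6 K/W
R_glass-fibre batt = L/(kA) = 0.145/(0.0396×31.7) = 0.1155 K/W
R_gypsum plaster = L/(kA) = 0.16/(0.193×31.7) = 0.02615 K/W
R_outer film = 1/(h_o·A) = 1/(29.7×31.7) = 0.001062 K/W
R_total = 0.1427 K/W;  Q = ΔT/R_total = 21/0.1427 = 147.1 W
T_interface = T_inner − Q·ΣR(inner→interface) = 296 − 147×0.1155

T ≈ 279 K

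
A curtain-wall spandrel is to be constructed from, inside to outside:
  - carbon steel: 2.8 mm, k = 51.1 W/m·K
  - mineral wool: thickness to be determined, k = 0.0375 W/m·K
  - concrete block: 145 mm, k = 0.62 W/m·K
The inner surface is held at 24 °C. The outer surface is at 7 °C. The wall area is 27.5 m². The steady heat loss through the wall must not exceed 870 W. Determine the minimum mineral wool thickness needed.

Using the resistance-network approach (series):
R_carbon steel = L/(kA) = 0.0028/(51.1×27.5) = 1.993×10^-6 K/W
R_concrete block = L/(kA) = 0.145/(0.62×27.5) = 0.008504 K/W
Sum of the known resistances R_other = 0.008506 K/W
Required total resistance R_tot = ΔT/Q_allow = 17/870 = 0.01954 K/W
R_mineral wool = R_tot − R_other = 0.01103 K/W
L = R·k·A = 0.01103×0.0375×27.5

L ≈ 11.4 mm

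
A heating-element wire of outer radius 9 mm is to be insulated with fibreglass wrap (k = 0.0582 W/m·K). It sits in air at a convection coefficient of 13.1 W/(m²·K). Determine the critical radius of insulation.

r_cr ≈ 4.44 mm

For a cylinder r_cr = k/h = 0.0582/13.1
r_cr = 4.44 mm; since the bare radius (9 mm) is above r_cr, any added insulation will reduce heat loss.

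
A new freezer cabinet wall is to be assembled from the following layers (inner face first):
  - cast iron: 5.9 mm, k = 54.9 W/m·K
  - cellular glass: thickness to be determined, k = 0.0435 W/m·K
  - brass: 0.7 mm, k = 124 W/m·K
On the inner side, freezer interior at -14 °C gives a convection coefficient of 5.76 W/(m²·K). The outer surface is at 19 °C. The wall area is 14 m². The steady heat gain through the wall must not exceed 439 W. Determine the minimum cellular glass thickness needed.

L ≈ 38.2 mm

Model the wall as resistances in series:
R_inner film = 1/(h_i·A) = 1/(5.76×14) = 0.0124 K/W
R_cast iron = L/(kA) = 0.0059/(54.9×14) = 7.676×10^-6 K/W
R_brass = L/(kA) = 0.0007/(124×14) = 4.032×10^-7 K/W
Sum of the known resistances R_other = 0.01241 K/W
Required total resistance R_tot = ΔT/Q_allow = 33/439 = 0.07517 K/W
R_cellular glass = R_tot − R_other = 0.06276 K/W
L = R·k·A = 0.06276×0.0435×14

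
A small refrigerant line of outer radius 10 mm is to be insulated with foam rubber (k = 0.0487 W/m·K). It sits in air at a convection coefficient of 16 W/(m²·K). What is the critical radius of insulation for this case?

r_cr ≈ 3.04 mm

For a cylinder r_cr = k/h = 0.0487/16
r_cr = 3.04 mm; since the bare radius (10 mm) is above r_cr, any added insulation will reduce heat loss.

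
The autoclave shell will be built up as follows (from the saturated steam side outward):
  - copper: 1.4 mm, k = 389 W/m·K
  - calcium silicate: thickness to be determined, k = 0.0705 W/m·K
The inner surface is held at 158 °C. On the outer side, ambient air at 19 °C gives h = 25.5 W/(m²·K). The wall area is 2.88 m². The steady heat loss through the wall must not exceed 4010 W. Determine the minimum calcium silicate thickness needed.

L ≈ 4.27 mm

Series thermal resistances:
R_copper = L/(kA) = 0.0014/(389×2.88) = 1.25×10^-6 K/W
R_outer film = 1/(h_o·A) = 1/(25.5×2.88) = 0.01362 K/W
Sum of the known resistances R_other = 0.01362 K/W
Required total resistance R_tot = ΔT/Q_allow = 139/4010 = 0.03466 K/W
R_calcium silicate = R_tot − R_other = 0.02105 K/W
L = R·k·A = 0.02105×0.0705×2.88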